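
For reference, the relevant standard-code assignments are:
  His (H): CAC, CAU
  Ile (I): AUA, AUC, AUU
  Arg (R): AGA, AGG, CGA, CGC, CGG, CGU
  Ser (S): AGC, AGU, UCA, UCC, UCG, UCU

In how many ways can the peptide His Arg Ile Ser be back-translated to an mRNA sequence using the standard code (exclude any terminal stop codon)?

216

His: 2 codons.
Arg: 6 codons.
Ile: 3 codons.
Ser: 6 codons.
2 × 6 × 3 × 6 = 216.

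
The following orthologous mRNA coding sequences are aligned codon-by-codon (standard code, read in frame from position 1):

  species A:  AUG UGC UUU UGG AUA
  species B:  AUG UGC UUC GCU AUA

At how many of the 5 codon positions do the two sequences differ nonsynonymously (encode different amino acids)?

1

Codon 1: AUG Met / AUG Met — identical.
Codon 2: UGC Cys / UGC Cys — identical.
Codon 3: UUU Phe / UUC Phe — synonymous.
Codon 4: UGG Trp / GCU Ala — nonsynonymous.
Codon 5: AUA Ile / AUA Ile — identical.
Nonsynonymous differences: 1.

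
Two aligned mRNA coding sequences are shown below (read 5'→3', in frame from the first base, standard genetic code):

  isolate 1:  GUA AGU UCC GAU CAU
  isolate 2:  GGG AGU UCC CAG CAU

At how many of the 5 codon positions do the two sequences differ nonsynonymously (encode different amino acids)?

2

Codon 1: GUA Val / GGG Gly — nonsynonymous.
Codon 2: AGU Ser / AGU Ser — identical.
Codon 3: UCC Ser / UCC Ser — identical.
Codon 4: GAU Asp / CAG Gln — nonsynonymous.
Codon 5: CAU His / CAU His — identical.
Nonsynonymous differences: 2.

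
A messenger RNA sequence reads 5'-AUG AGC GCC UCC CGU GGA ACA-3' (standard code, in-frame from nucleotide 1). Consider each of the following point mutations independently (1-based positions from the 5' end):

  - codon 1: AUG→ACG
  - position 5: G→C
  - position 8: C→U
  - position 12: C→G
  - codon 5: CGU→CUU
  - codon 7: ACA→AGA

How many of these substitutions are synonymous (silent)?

Codon 1: AUG (Met) → ACG (Thr) — missense.
Codon 2: AGC (Ser) → ACC (Thr) — missense.
Codon 3: GCC (Ala) → GUC (Val) — missense.
Codon 4: UCC (Ser) → UCG (Ser) — synonymous.
Codon 5: CGU (Arg) → CUU (Leu) — missense.
Codon 7: ACA (Thr) → AGA (Arg) — missense.
Synonymous: 1 of 6.

1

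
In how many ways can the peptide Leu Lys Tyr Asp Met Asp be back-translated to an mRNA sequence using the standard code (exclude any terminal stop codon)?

Leu: 6 codons.
Lys: 2 codons.
Tyr: 2 codons.
Asp: 2 codons.
Met: 1 codon.
Asp: 2 codons.
6 × 2 × 2 × 2 × 1 × 2 = 96.

96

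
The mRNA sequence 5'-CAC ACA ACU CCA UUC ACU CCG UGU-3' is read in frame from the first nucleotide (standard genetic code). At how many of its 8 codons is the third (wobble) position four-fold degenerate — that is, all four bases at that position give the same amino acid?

5

Codon 1 CAC (His): third position 2-fold.
Codon 2 ACA (Thr): third position 4-fold.
Codon 3 ACU (Thr): third position 4-fold.
Codon 4 CCA (Pro): third position 4-fold.
Codon 5 UUC (Phe): third position 2-fold.
Codon 6 ACU (Thr): third position 4-fold.
Codon 7 CCG (Pro): third position 4-fold.
Codon 8 UGU (Cys): third position 2-fold.
Four-fold degenerate third positions: 5.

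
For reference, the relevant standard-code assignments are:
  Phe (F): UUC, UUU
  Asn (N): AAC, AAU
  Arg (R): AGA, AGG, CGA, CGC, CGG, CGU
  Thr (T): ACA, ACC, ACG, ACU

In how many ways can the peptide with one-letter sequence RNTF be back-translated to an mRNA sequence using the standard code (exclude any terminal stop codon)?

Arg: 6 codons.
Asn: 2 codons.
Thr: 4 codons.
Phe: 2 codons.
6 × 2 × 4 × 2 = 96.

96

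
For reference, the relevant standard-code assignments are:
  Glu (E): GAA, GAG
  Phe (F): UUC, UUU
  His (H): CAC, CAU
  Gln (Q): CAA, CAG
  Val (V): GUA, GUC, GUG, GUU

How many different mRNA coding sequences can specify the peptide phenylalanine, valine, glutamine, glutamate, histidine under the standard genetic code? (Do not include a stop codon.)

64

Phe: 2 codons.
Val: 4 codons.
Gln: 2 codons.
Glu: 2 codons.
His: 2 codons.
2 × 4 × 2 × 2 × 2 = 64.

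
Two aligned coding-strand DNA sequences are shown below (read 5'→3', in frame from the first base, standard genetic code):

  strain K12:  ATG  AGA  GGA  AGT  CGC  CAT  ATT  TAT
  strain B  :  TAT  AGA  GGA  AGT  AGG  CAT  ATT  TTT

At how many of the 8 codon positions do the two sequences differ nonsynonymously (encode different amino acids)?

Codon 1: ATG Met / TAT Tyr — nonsynonymous.
Codon 2: AGA Arg / AGA Arg — identical.
Codon 3: GGA Gly / GGA Gly — identical.
Codon 4: AGT Ser / AGT Ser — identical.
Codon 5: CGC Arg / AGG Arg — synonymous.
Codon 6: CAT His / CAT His — identical.
Codon 7: ATT Ile / ATT Ile — identical.
Codon 8: TAT Tyr / TTT Phe — nonsynonymous.
Nonsynonymous differences: 2.

2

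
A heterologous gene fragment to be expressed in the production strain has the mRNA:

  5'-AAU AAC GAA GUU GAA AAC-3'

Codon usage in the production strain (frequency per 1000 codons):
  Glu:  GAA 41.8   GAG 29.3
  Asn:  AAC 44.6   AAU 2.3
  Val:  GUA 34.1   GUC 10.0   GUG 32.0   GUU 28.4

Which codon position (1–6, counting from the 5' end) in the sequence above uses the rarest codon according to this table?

Codon 1 AAU (Asn): 2.3 per 1000.
Codon 2 AAC (Asn): 44.6 per 1000.
Codon 3 GAA (Glu): 41.8 per 1000.
Codon 4 GUU (Val): 28.4 per 1000.
Codon 5 GAA (Glu): 41.8 per 1000.
Codon 6 AAC (Asn): 44.6 per 1000.
Lowest frequency is 2.3 at codon 1.

1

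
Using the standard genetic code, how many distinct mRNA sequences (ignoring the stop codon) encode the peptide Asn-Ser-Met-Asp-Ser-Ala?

576

Asn: 2 codons.
Ser: 6 codons.
Met: 1 codon.
Asp: 2 codons.
Ser: 6 codons.
Ala: 4 codons.
2 × 6 × 1 × 2 × 6 × 4 = 576.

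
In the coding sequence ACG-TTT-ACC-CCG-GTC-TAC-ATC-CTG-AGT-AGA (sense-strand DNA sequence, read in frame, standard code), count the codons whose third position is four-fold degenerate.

Codon 1 ACG (Thr): third position 4-fold.
Codon 2 TTT (Phe): third position 2-fold.
Codon 3 ACC (Thr): third position 4-fold.
Codon 4 CCG (Pro): third position 4-fold.
Codon 5 GTC (Val): third position 4-fold.
Codon 6 TAC (Tyr): third position 2-fold.
Codon 7 ATC (Ile): third position 3-fold.
Codon 8 CTG (Leu): third position 4-fold.
Codon 9 AGT (Ser): third position 2-fold.
Codon 10 AGA (Arg): third position 2-fold.
Four-fold degenerate third positions: 5.

5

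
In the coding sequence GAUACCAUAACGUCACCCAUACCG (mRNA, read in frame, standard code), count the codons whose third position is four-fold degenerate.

5

Codon 1 GAU (Asp): third position 2-fold.
Codon 2 ACC (Thr): third position 4-fold.
Codon 3 AUA (Ile): third position 3-fold.
Codon 4 ACG (Thr): third position 4-fold.
Codon 5 UCA (Ser): third position 4-fold.
Codon 6 CCC (Pro): third position 4-fold.
Codon 7 AUA (Ile): third position 3-fold.
Codon 8 CCG (Pro): third position 4-fold.
Four-fold degenerate third positions: 5.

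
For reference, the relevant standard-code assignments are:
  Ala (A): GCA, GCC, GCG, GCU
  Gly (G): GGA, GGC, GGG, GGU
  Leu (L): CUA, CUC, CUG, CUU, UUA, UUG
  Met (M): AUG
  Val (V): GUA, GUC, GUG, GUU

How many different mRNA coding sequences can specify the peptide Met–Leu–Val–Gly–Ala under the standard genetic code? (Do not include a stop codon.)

Met: 1 codon.
Leu: 6 codons.
Val: 4 codons.
Gly: 4 codons.
Ala: 4 codons.
1 × 6 × 4 × 4 × 4 = 384.

384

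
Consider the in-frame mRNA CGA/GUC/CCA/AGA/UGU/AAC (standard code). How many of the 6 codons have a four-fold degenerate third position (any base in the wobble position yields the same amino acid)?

3

Codon 1 CGA (Arg): third position 4-fold.
Codon 2 GUC (Val): third position 4-fold.
Codon 3 CCA (Pro): third position 4-fold.
Codon 4 AGA (Arg): third position 2-fold.
Codon 5 UGU (Cys): third position 2-fold.
Codon 6 AAC (Asn): third position 2-fold.
Four-fold degenerate third positions: 3.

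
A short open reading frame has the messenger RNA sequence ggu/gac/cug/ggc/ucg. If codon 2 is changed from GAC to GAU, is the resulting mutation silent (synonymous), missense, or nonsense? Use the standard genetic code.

Position 6 falls in codon 2: GAC → Asp.
After the substitution the codon is GAU → Asp.
Both encode Asp, so the change is synonymous.

silent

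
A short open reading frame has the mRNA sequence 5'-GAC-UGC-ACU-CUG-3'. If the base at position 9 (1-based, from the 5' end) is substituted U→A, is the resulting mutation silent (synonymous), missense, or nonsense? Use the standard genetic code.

silent

Position 9 falls in codon 3: ACU → Thr.
After the substitution the codon is ACA → Thr.
Both encode Thr, so the change is synonymous.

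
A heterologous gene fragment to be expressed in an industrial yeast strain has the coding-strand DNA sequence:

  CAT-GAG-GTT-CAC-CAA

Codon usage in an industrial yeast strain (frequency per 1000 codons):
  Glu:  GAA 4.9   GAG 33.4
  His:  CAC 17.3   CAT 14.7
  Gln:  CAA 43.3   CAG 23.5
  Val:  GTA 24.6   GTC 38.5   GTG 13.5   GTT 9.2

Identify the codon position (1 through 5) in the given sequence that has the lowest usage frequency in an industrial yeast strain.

Codon 1 CAT (His): 14.7 per 1000.
Codon 2 GAG (Glu): 33.4 per 1000.
Codon 3 GTT (Val): 9.2 per 1000.
Codon 4 CAC (His): 17.3 per 1000.
Codon 5 CAA (Gln): 43.3 per 1000.
Lowest frequency is 9.2 at codon 3.

3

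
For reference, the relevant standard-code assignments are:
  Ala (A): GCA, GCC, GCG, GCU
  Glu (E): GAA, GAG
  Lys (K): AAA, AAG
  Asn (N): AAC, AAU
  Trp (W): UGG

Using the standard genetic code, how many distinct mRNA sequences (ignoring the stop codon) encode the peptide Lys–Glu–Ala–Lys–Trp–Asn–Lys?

128

Lys: 2 codons.
Glu: 2 codons.
Ala: 4 codons.
Lys: 2 codons.
Trp: 1 codon.
Asn: 2 codons.
Lys: 2 codons.
2 × 2 × 4 × 2 × 1 × 2 × 2 = 128.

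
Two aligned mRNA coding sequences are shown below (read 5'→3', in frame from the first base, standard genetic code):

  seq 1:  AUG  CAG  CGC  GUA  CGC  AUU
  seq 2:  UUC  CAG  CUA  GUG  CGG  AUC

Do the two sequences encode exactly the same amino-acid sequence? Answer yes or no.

no

Codon 1: AUG Met / UUC Phe — nonsynonymous.
Codon 2: CAG Gln / CAG Gln — identical.
Codon 3: CGC Arg / CUA Leu — nonsynonymous.
Codon 4: GUA Val / GUG Val — synonymous.
Codon 5: CGC Arg / CGG Arg — synonymous.
Codon 6: AUU Ile / AUC Ile — synonymous.
Nonsynonymous differences: 2 → different protein.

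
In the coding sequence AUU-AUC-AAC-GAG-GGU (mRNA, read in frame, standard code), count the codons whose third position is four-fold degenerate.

Codon 1 AUU (Ile): third position 3-fold.
Codon 2 AUC (Ile): third position 3-fold.
Codon 3 AAC (Asn): third position 2-fold.
Codon 4 GAG (Glu): third position 2-fold.
Codon 5 GGU (Gly): third position 4-fold.
Four-fold degenerate third positions: 1.

1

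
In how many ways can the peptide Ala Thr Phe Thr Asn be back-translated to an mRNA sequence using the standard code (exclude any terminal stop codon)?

256

Ala: 4 codons.
Thr: 4 codons.
Phe: 2 codons.
Thr: 4 codons.
Asn: 2 codons.
4 × 4 × 2 × 4 × 2 = 256.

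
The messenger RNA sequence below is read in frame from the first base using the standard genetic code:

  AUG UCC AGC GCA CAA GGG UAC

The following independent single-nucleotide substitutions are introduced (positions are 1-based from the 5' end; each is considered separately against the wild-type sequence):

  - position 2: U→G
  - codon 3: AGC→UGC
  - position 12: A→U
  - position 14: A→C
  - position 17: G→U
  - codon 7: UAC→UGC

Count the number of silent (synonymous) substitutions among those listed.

1

Codon 1: AUG (Met) → AGG (Arg) — missense.
Codon 3: AGC (Ser) → UGC (Cys) — missense.
Codon 4: GCA (Ala) → GCU (Ala) — synonymous.
Codon 5: CAA (Gln) → CCA (Pro) — missense.
Codon 6: GGG (Gly) → GUG (Val) — missense.
Codon 7: UAC (Tyr) → UGC (Cys) — missense.
Synonymous: 1 of 6.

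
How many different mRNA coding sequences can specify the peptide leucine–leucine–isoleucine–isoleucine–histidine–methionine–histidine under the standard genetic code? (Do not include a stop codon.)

1296

Leu: 6 codons.
Leu: 6 codons.
Ile: 3 codons.
Ile: 3 codons.
His: 2 codons.
Met: 1 codon.
His: 2 codons.
6 × 6 × 3 × 3 × 2 × 1 × 2 = 1296.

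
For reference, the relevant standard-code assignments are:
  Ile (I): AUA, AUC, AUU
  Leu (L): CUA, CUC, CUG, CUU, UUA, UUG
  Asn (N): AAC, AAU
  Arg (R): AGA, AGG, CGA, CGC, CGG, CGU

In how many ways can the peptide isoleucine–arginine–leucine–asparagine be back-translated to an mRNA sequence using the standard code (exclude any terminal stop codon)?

Ile: 3 codons.
Arg: 6 codons.
Leu: 6 codons.
Asn: 2 codons.
3 × 6 × 6 × 2 = 216.

216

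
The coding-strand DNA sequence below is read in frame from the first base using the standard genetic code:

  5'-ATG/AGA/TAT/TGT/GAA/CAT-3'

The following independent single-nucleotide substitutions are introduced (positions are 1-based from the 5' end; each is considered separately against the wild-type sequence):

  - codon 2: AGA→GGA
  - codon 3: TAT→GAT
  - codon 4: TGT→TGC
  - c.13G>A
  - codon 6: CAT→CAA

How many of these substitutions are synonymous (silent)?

1

Codon 2: AGA (Arg) → GGA (Gly) — missense.
Codon 3: TAT (Tyr) → GAT (Asp) — missense.
Codon 4: TGT (Cys) → TGC (Cys) — synonymous.
Codon 5: GAA (Glu) → AAA (Lys) — missense.
Codon 6: CAT (His) → CAA (Gln) — missense.
Synonymous: 1 of 5.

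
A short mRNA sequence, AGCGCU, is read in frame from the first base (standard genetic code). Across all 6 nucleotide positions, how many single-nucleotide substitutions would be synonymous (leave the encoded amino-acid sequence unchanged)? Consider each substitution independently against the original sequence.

4

Codon 1 (AGC, Ser): 1 synonymous substitution.
Codon 2 (GCU, Ala): 3 synonymous substitutions.
Total: 1 + 3 = 4.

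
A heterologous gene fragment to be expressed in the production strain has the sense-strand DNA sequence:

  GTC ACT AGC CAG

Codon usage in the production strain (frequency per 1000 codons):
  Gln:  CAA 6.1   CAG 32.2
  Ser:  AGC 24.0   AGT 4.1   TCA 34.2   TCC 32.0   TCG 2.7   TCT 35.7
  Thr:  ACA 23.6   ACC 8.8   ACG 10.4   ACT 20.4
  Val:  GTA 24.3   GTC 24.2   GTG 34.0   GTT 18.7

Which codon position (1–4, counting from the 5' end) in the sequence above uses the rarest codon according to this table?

2

Codon 1 GTC (Val): 24.2 per 1000.
Codon 2 ACT (Thr): 20.4 per 1000.
Codon 3 AGC (Ser): 24.0 per 1000.
Codon 4 CAG (Gln): 32.2 per 1000.
Lowest frequency is 20.4 at codon 2.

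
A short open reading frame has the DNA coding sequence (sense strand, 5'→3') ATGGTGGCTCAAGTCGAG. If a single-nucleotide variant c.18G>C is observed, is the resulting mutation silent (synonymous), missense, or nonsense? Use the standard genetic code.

missense

Position 18 falls in codon 6: GAG → Glu.
After the substitution the codon is GAC → Asp.
Glu ≠ Asp, so this is a missense mutation.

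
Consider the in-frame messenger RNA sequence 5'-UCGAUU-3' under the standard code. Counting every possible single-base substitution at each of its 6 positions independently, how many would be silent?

5

Codon 1 (UCG, Ser): 3 synonymous substitutions.
Codon 2 (AUU, Ile): 2 synonymous substitutions.
Total: 3 + 2 = 5.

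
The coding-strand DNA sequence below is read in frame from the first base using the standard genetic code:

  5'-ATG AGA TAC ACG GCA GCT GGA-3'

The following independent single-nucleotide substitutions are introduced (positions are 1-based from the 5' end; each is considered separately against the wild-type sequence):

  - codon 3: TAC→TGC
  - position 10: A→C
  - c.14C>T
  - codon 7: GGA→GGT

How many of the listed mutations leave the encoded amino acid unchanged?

1

Codon 3: TAC (Tyr) → TGC (Cys) — missense.
Codon 4: ACG (Thr) → CCG (Pro) — missense.
Codon 5: GCA (Ala) → GTA (Val) — missense.
Codon 7: GGA (Gly) → GGT (Gly) — synonymous.
Synonymous: 1 of 4.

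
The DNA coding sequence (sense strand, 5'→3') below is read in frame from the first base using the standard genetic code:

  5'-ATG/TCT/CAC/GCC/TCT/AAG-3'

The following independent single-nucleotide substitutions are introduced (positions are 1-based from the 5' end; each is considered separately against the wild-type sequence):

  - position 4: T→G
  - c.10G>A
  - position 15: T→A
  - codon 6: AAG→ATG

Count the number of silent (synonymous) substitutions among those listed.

1

Codon 2: TCT (Ser) → GCT (Ala) — missense.
Codon 4: GCC (Ala) → ACC (Thr) — missense.
Codon 5: TCT (Ser) → TCA (Ser) — synonymous.
Codon 6: AAG (Lys) → ATG (Met) — missense.
Synonymous: 1 of 4.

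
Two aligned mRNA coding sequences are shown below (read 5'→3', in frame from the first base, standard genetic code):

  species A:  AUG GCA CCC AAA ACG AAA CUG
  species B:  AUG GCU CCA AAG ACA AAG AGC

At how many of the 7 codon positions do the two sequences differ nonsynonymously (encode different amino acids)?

1

Codon 1: AUG Met / AUG Met — identical.
Codon 2: GCA Ala / GCU Ala — synonymous.
Codon 3: CCC Pro / CCA Pro — synonymous.
Codon 4: AAA Lys / AAG Lys — synonymous.
Codon 5: ACG Thr / ACA Thr — synonymous.
Codon 6: AAA Lys / AAG Lys — synonymous.
Codon 7: CUG Leu / AGC Ser — nonsynonymous.
Nonsynonymous differences: 1.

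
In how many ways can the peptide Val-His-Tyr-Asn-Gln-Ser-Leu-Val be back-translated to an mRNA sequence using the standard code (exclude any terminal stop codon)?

9216

Val: 4 codons.
His: 2 codons.
Tyr: 2 codons.
Asn: 2 codons.
Gln: 2 codons.
Ser: 6 codons.
Leu: 6 codons.
Val: 4 codons.
4 × 2 × 2 × 2 × 2 × 6 × 6 × 4 = 9216.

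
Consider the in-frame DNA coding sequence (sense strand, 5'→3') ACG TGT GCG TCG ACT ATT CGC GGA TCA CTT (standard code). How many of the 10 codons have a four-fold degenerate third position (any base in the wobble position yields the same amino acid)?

8

Codon 1 ACG (Thr): third position 4-fold.
Codon 2 TGT (Cys): third position 2-fold.
Codon 3 GCG (Ala): third position 4-fold.
Codon 4 TCG (Ser): third position 4-fold.
Codon 5 ACT (Thr): third position 4-fold.
Codon 6 ATT (Ile): third position 3-fold.
Codon 7 CGC (Arg): third position 4-fold.
Codon 8 GGA (Gly): third position 4-fold.
Codon 9 TCA (Ser): third position 4-fold.
Codon 10 CTT (Leu): third position 4-fold.
Four-fold degenerate third positions: 8.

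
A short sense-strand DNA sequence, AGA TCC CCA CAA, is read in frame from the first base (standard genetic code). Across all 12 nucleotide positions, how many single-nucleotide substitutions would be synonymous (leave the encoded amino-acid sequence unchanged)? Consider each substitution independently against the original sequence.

9

Codon 1 (AGA, Arg): 2 synonymous substitutions.
Codon 2 (TCC, Ser): 3 synonymous substitutions.
Codon 3 (CCA, Pro): 3 synonymous substitutions.
Codon 4 (CAA, Gln): 1 synonymous substitution.
Total: 2 + 3 + 3 + 1 = 9.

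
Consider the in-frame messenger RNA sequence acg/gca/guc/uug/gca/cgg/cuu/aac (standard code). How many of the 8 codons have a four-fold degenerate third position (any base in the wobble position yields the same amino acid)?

Codon 1 ACG (Thr): third position 4-fold.
Codon 2 GCA (Ala): third position 4-fold.
Codon 3 GUC (Val): third position 4-fold.
Codon 4 UUG (Leu): third position 2-fold.
Codon 5 GCA (Ala): third position 4-fold.
Codon 6 CGG (Arg): third position 4-fold.
Codon 7 CUU (Leu): third position 4-fold.
Codon 8 AAC (Asn): third position 2-fold.
Four-fold degenerate third positions: 6.

6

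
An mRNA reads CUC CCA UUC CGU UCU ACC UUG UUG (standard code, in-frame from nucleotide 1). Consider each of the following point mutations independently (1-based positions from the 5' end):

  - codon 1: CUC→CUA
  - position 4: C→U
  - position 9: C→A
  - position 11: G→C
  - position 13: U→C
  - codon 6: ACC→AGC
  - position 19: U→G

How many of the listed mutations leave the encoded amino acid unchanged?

Codon 1: CUC (Leu) → CUA (Leu) — synonymous.
Codon 2: CCA (Pro) → UCA (Ser) — missense.
Codon 3: UUC (Phe) → UUA (Leu) — missense.
Codon 4: CGU (Arg) → CCU (Pro) — missense.
Codon 5: UCU (Ser) → CCU (Pro) — missense.
Codon 6: ACC (Thr) → AGC (Ser) — missense.
Codon 7: UUG (Leu) → GUG (Val) — missense.
Synonymous: 1 of 7.

1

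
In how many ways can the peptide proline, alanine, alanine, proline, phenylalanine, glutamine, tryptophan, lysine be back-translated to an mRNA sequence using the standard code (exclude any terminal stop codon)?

2048

Pro: 4 codons.
Ala: 4 codons.
Ala: 4 codons.
Pro: 4 codons.
Phe: 2 codons.
Gln: 2 codons.
Trp: 1 codon.
Lys: 2 codons.
4 × 4 × 4 × 4 × 2 × 2 × 1 × 2 = 2048.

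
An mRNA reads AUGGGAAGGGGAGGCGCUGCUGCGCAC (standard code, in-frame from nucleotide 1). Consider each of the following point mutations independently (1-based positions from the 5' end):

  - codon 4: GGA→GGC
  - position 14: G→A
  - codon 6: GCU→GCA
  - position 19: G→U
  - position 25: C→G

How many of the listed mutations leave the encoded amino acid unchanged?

Codon 4: GGA (Gly) → GGC (Gly) — synonymous.
Codon 5: GGC (Gly) → GAC (Asp) — missense.
Codon 6: GCU (Ala) → GCA (Ala) — synonymous.
Codon 7: GCU (Ala) → UCU (Ser) — missense.
Codon 9: CAC (His) → GAC (Asp) — missense.
Synonymous: 2 of 5.

2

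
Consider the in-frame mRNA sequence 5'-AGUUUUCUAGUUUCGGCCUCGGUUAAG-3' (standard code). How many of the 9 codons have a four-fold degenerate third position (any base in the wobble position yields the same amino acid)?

6

Codon 1 AGU (Ser): third position 2-fold.
Codon 2 UUU (Phe): third position 2-fold.
Codon 3 CUA (Leu): third position 4-fold.
Codon 4 GUU (Val): third position 4-fold.
Codon 5 UCG (Ser): third position 4-fold.
Codon 6 GCC (Ala): third position 4-fold.
Codon 7 UCG (Ser): third position 4-fold.
Codon 8 GUU (Val): third position 4-fold.
Codon 9 AAG (Lys): third position 2-fold.
Four-fold degenerate third positions: 6.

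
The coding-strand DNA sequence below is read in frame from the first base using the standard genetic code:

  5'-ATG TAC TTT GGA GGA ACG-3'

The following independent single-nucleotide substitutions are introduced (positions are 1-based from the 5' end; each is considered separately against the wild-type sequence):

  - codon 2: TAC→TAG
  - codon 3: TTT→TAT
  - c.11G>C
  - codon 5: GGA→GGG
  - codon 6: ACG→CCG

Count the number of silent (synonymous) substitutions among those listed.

Codon 2: TAC (Tyr) → TAG (Stop) — nonsense.
Codon 3: TTT (Phe) → TAT (Tyr) — missense.
Codon 4: GGA (Gly) → GCA (Ala) — missense.
Codon 5: GGA (Gly) → GGG (Gly) — synonymous.
Codon 6: ACG (Thr) → CCG (Pro) — missense.
Synonymous: 1 of 5.

1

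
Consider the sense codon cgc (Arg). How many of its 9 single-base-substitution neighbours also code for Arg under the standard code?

Position 1: none → 0 synonymous.
Position 2: none → 0 synonymous.
Position 3: CGU, CGA, CGG → 3 synonymous.
Total: 0 + 0 + 3 = 3.

3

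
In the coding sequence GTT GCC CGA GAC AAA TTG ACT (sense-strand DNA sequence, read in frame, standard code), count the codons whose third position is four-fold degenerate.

4

Codon 1 GTT (Val): third position 4-fold.
Codon 2 GCC (Ala): third position 4-fold.
Codon 3 CGA (Arg): third position 4-fold.
Codon 4 GAC (Asp): third position 2-fold.
Codon 5 AAA (Lys): third position 2-fold.
Codon 6 TTG (Leu): third position 2-fold.
Codon 7 ACT (Thr): third position 4-fold.
Four-fold degenerate third positions: 4.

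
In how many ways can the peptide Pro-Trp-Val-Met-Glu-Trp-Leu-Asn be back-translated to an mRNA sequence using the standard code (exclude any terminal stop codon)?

384

Pro: 4 codons.
Trp: 1 codon.
Val: 4 codons.
Met: 1 codon.
Glu: 2 codons.
Trp: 1 codon.
Leu: 6 codons.
Asn: 2 codons.
4 × 1 × 4 × 1 × 2 × 1 × 6 × 2 = 384.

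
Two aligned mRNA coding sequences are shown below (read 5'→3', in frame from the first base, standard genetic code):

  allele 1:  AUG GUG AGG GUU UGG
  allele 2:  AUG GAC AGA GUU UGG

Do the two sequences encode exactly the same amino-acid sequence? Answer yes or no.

Codon 1: AUG Met / AUG Met — identical.
Codon 2: GUG Val / GAC Asp — nonsynonymous.
Codon 3: AGG Arg / AGA Arg — synonymous.
Codon 4: GUU Val / GUU Val — identical.
Codon 5: UGG Trp / UGG Trp — identical.
Nonsynonymous differences: 1 → different protein.

no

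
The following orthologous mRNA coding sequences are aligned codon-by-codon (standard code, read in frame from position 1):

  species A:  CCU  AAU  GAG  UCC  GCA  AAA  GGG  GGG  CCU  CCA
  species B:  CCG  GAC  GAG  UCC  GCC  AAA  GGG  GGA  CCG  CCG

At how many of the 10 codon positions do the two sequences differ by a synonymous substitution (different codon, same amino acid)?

5

Codon 1: CCU Pro / CCG Pro — synonymous.
Codon 2: AAU Asn / GAC Asp — nonsynonymous.
Codon 3: GAG Glu / GAG Glu — identical.
Codon 4: UCC Ser / UCC Ser — identical.
Codon 5: GCA Ala / GCC Ala — synonymous.
Codon 6: AAA Lys / AAA Lys — identical.
Codon 7: GGG Gly / GGG Gly — identical.
Codon 8: GGG Gly / GGA Gly — synonymous.
Codon 9: CCU Pro / CCG Pro — synonymous.
Codon 10: CCA Pro / CCG Pro — synonymous.
Synonymous differences: 5.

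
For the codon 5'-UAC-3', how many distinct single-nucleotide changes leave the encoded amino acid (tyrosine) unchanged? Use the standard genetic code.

1

Position 1: none → 0 synonymous.
Position 2: none → 0 synonymous.
Position 3: UAU → 1 synonymous.
Total: 0 + 0 + 1 = 1.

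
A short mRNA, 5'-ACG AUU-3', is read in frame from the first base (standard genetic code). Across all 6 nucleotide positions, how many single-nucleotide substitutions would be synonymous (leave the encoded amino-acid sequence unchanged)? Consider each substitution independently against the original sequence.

5

Codon 1 (ACG, Thr): 3 synonymous substitutions.
Codon 2 (AUU, Ile): 2 synonymous substitutions.
Total: 3 + 2 = 5.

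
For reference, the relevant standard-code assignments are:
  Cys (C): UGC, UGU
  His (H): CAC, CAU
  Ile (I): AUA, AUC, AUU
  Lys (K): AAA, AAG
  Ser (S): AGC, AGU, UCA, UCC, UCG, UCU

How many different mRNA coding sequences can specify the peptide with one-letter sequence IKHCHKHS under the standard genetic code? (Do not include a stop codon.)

1152

Ile: 3 codons.
Lys: 2 codons.
His: 2 codons.
Cys: 2 codons.
His: 2 codons.
Lys: 2 codons.
His: 2 codons.
Ser: 6 codons.
3 × 2 × 2 × 2 × 2 × 2 × 2 × 6 = 1152.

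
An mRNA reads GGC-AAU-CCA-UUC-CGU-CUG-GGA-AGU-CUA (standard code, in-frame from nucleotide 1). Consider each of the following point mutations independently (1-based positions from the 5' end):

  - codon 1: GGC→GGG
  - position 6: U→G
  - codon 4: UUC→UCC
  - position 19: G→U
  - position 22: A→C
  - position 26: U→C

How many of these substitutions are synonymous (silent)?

1

Codon 1: GGC (Gly) → GGG (Gly) — synonymous.
Codon 2: AAU (Asn) → AAG (Lys) — missense.
Codon 4: UUC (Phe) → UCC (Ser) — missense.
Codon 7: GGA (Gly) → UGA (Stop) — nonsense.
Codon 8: AGU (Ser) → CGU (Arg) — missense.
Codon 9: CUA (Leu) → CCA (Pro) — missense.
Synonymous: 1 of 6.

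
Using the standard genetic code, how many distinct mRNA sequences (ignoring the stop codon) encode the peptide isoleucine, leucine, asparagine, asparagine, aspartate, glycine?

Ile: 3 codons.
Leu: 6 codons.
Asn: 2 codons.
Asn: 2 codons.
Asp: 2 codons.
Gly: 4 codons.
3 × 6 × 2 × 2 × 2 × 4 = 576.

576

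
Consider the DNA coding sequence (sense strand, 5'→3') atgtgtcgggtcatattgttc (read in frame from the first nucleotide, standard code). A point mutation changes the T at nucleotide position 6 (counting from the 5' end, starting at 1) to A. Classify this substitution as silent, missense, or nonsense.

Position 6 falls in codon 2: TGT → Cys.
After the substitution the codon is TGA → Stop.
The new codon is a stop codon, so this is a nonsense mutation.

nonsense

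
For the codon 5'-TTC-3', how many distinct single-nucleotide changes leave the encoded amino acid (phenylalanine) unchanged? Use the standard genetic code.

1

Position 1: none → 0 synonymous.
Position 2: none → 0 synonymous.
Position 3: TTT → 1 synonymous.
Total: 0 + 0 + 1 = 1.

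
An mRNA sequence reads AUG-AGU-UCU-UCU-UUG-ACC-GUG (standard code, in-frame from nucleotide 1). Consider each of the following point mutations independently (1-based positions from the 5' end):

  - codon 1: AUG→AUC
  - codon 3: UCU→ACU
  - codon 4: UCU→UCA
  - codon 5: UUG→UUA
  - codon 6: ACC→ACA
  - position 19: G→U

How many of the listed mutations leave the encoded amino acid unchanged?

3

Codon 1: AUG (Met) → AUC (Ile) — missense.
Codon 3: UCU (Ser) → ACU (Thr) — missense.
Codon 4: UCU (Ser) → UCA (Ser) — synonymous.
Codon 5: UUG (Leu) → UUA (Leu) — synonymous.
Codon 6: ACC (Thr) → ACA (Thr) — synonymous.
Codon 7: GUG (Val) → UUG (Leu) — missense.
Synonymous: 3 of 6.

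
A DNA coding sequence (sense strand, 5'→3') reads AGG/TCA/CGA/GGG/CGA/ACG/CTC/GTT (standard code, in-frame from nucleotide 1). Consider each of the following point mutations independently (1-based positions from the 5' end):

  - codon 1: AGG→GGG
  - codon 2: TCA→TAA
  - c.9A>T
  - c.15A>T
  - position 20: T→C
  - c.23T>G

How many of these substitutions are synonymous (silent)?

2

Codon 1: AGG (Arg) → GGG (Gly) — missense.
Codon 2: TCA (Ser) → TAA (Stop) — nonsense.
Codon 3: CGA (Arg) → CGT (Arg) — synonymous.
Codon 5: CGA (Arg) → CGT (Arg) — synonymous.
Codon 7: CTC (Leu) → CCC (Pro) — missense.
Codon 8: GTT (Val) → GGT (Gly) — missense.
Synonymous: 2 of 6.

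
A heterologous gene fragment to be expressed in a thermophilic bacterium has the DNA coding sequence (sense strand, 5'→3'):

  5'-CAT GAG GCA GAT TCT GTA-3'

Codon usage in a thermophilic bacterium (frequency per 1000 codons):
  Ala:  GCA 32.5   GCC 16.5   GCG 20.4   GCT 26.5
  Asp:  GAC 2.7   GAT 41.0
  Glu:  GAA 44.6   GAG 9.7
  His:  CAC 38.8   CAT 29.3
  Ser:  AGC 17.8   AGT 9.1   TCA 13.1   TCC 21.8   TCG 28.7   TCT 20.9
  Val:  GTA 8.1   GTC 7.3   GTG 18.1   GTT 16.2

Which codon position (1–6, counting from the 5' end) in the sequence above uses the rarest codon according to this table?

Codon 1 CAT (His): 29.3 per 1000.
Codon 2 GAG (Glu): 9.7 per 1000.
Codon 3 GCA (Ala): 32.5 per 1000.
Codon 4 GAT (Asp): 41.0 per 1000.
Codon 5 TCT (Ser): 20.9 per 1000.
Codon 6 GTA (Val): 8.1 per 1000.
Lowest frequency is 8.1 at codon 6.

6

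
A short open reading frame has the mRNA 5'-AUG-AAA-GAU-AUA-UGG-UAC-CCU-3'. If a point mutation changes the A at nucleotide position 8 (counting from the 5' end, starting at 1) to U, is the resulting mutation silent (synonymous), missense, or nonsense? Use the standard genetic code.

missense

Position 8 falls in codon 3: GAU → Asp.
After the substitution the codon is GUU → Val.
Asp ≠ Val, so this is a missense mutation.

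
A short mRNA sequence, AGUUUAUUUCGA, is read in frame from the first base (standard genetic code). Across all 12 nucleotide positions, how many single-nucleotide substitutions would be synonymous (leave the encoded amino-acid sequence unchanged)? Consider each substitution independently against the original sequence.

Codon 1 (AGU, Ser): 1 synonymous substitution.
Codon 2 (UUA, Leu): 2 synonymous substitutions.
Codon 3 (UUU, Phe): 1 synonymous substitution.
Codon 4 (CGA, Arg): 4 synonymous substitutions.
Total: 1 + 2 + 1 + 4 = 8.

8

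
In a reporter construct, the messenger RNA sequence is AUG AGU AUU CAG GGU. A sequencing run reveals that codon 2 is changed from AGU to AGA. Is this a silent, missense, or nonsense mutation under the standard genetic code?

Position 6 falls in codon 2: AGU → Ser.
After the substitution the codon is AGA → Arg.
Ser ≠ Arg, so this is a missense mutation.

missense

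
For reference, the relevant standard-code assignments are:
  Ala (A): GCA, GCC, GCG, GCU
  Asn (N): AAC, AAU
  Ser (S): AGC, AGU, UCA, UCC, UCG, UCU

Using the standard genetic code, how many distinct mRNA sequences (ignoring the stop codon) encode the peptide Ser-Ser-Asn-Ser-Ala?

1728

Ser: 6 codons.
Ser: 6 codons.
Asn: 2 codons.
Ser: 6 codons.
Ala: 4 codons.
6 × 6 × 2 × 6 × 4 = 1728.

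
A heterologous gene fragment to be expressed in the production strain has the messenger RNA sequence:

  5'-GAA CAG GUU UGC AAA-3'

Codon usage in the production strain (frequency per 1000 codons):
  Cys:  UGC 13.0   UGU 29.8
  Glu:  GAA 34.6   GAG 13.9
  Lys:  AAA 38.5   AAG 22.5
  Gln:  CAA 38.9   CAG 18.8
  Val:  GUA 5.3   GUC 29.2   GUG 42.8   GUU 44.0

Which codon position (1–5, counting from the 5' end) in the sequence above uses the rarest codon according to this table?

4

Codon 1 GAA (Glu): 34.6 per 1000.
Codon 2 CAG (Gln): 18.8 per 1000.
Codon 3 GUU (Val): 44.0 per 1000.
Codon 4 UGC (Cys): 13.0 per 1000.
Codon 5 AAA (Lys): 38.5 per 1000.
Lowest frequency is 13.0 at codon 4.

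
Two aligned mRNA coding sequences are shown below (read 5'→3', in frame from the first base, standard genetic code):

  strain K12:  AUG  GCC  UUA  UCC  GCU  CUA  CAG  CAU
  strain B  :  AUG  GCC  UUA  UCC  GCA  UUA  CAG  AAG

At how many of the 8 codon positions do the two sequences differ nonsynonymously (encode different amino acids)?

Codon 1: AUG Met / AUG Met — identical.
Codon 2: GCC Ala / GCC Ala — identical.
Codon 3: UUA Leu / UUA Leu — identical.
Codon 4: UCC Ser / UCC Ser — identical.
Codon 5: GCU Ala / GCA Ala — synonymous.
Codon 6: CUA Leu / UUA Leu — synonymous.
Codon 7: CAG Gln / CAG Gln — identical.
Codon 8: CAU His / AAG Lys — nonsynonymous.
Nonsynonymous differences: 1.

1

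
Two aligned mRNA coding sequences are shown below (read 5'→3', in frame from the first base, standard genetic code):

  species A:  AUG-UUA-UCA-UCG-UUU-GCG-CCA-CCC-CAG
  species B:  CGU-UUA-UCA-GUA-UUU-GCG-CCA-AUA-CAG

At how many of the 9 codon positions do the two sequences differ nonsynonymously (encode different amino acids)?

3

Codon 1: AUG Met / CGU Arg — nonsynonymous.
Codon 2: UUA Leu / UUA Leu — identical.
Codon 3: UCA Ser / UCA Ser — identical.
Codon 4: UCG Ser / GUA Val — nonsynonymous.
Codon 5: UUU Phe / UUU Phe — identical.
Codon 6: GCG Ala / GCG Ala — identical.
Codon 7: CCA Pro / CCA Pro — identical.
Codon 8: CCC Pro / AUA Ile — nonsynonymous.
Codon 9: CAG Gln / CAG Gln — identical.
Nonsynonymous differences: 3.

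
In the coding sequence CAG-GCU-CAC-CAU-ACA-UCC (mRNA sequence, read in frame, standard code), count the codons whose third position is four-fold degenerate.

Codon 1 CAG (Gln): third position 2-fold.
Codon 2 GCU (Ala): third position 4-fold.
Codon 3 CAC (His): third position 2-fold.
Codon 4 CAU (His): third position 2-fold.
Codon 5 ACA (Thr): third position 4-fold.
Codon 6 UCC (Ser): third position 4-fold.
Four-fold degenerate third positions: 3.

3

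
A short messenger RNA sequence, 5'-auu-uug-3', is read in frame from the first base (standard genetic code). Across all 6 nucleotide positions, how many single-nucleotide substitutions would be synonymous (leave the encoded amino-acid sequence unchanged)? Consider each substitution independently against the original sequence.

4

Codon 1 (AUU, Ile): 2 synonymous substitutions.
Codon 2 (UUG, Leu): 2 synonymous substitutions.
Total: 2 + 2 = 4.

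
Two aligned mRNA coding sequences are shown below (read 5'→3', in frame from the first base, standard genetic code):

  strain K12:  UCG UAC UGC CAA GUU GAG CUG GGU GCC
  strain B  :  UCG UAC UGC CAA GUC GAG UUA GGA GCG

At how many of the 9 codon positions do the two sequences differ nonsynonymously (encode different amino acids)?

Codon 1: UCG Ser / UCG Ser — identical.
Codon 2: UAC Tyr / UAC Tyr — identical.
Codon 3: UGC Cys / UGC Cys — identical.
Codon 4: CAA Gln / CAA Gln — identical.
Codon 5: GUU Val / GUC Val — synonymous.
Codon 6: GAG Glu / GAG Glu — identical.
Codon 7: CUG Leu / UUA Leu — synonymous.
Codon 8: GGU Gly / GGA Gly — synonymous.
Codon 9: GCC Ala / GCG Ala — synonymous.
Nonsynonymous differences: 0.

0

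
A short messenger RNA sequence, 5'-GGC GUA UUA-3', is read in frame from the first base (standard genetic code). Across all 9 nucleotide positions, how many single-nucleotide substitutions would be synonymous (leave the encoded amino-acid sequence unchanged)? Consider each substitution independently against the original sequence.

8

Codon 1 (GGC, Gly): 3 synonymous substitutions.
Codon 2 (GUA, Val): 3 synonymous substitutions.
Codon 3 (UUA, Leu): 2 synonymous substitutions.
Total: 3 + 3 + 2 = 8.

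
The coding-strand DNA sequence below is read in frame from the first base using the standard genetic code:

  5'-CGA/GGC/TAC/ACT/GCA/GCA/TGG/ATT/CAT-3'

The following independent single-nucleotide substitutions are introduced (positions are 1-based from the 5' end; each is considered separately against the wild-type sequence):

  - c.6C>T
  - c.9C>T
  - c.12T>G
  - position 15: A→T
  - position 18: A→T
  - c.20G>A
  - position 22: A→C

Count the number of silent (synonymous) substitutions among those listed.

Codon 2: GGC (Gly) → GGT (Gly) — synonymous.
Codon 3: TAC (Tyr) → TAT (Tyr) — synonymous.
Codon 4: ACT (Thr) → ACG (Thr) — synonymous.
Codon 5: GCA (Ala) → GCT (Ala) — synonymous.
Codon 6: GCA (Ala) → GCT (Ala) — synonymous.
Codon 7: TGG (Trp) → TAG (Stop) — nonsense.
Codon 8: ATT (Ile) → CTT (Leu) — missense.
Synonymous: 5 of 7.

5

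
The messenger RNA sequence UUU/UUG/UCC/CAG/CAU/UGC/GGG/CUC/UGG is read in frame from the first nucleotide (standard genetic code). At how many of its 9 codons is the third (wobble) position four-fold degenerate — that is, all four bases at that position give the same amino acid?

Codon 1 UUU (Phe): third position 2-fold.
Codon 2 UUG (Leu): third position 2-fold.
Codon 3 UCC (Ser): third position 4-fold.
Codon 4 CAG (Gln): third position 2-fold.
Codon 5 CAU (His): third position 2-fold.
Codon 6 UGC (Cys): third position 2-fold.
Codon 7 GGG (Gly): third position 4-fold.
Codon 8 CUC (Leu): third position 4-fold.
Codon 9 UGG (Trp): third position 1-fold.
Four-fold degenerate third positions: 3.

3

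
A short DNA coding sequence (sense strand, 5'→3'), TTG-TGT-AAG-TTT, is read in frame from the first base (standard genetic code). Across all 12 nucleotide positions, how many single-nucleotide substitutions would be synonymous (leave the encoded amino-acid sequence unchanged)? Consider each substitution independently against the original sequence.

5

Codon 1 (TTG, Leu): 2 synonymous substitutions.
Codon 2 (TGT, Cys): 1 synonymous substitution.
Codon 3 (AAG, Lys): 1 synonymous substitution.
Codon 4 (TTT, Phe): 1 synonymous substitution.
Total: 2 + 1 + 1 + 1 = 5.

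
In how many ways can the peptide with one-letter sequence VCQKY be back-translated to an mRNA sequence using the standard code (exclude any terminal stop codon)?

64

Val: 4 codons.
Cys: 2 codons.
Gln: 2 codons.
Lys: 2 codons.
Tyr: 2 codons.
4 × 2 × 2 × 2 × 2 = 64.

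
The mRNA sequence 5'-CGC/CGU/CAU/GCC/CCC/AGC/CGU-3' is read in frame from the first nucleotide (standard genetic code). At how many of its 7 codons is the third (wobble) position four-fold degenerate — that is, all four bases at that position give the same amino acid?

5

Codon 1 CGC (Arg): third position 4-fold.
Codon 2 CGU (Arg): third position 4-fold.
Codon 3 CAU (His): third position 2-fold.
Codon 4 GCC (Ala): third position 4-fold.
Codon 5 CCC (Pro): third position 4-fold.
Codon 6 AGC (Ser): third position 2-fold.
Codon 7 CGU (Arg): third position 4-fold.
Four-fold degenerate third positions: 5.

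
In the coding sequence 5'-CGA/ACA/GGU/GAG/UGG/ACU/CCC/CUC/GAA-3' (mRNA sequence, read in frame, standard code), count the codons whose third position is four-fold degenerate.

Codon 1 CGA (Arg): third position 4-fold.
Codon 2 ACA (Thr): third position 4-fold.
Codon 3 GGU (Gly): third position 4-fold.
Codon 4 GAG (Glu): third position 2-fold.
Codon 5 UGG (Trp): third position 1-fold.
Codon 6 ACU (Thr): third position 4-fold.
Codon 7 CCC (Pro): third position 4-fold.
Codon 8 CUC (Leu): third position 4-fold.
Codon 9 GAA (Glu): third position 2-fold.
Four-fold degenerate third positions: 6.

6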